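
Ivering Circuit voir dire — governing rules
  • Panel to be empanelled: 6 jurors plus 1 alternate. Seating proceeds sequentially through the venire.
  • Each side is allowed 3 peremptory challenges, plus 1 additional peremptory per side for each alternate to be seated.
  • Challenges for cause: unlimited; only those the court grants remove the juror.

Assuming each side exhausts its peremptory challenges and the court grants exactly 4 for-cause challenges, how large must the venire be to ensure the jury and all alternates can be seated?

Seats to fill: 6 + 1 alternates = 7.
Peremptories: 3 + 1×1 = 4 per side × 2 sides = 8.
For-cause removals: 4.
Minimum venire: 7 + 8 + 4 = 19.

19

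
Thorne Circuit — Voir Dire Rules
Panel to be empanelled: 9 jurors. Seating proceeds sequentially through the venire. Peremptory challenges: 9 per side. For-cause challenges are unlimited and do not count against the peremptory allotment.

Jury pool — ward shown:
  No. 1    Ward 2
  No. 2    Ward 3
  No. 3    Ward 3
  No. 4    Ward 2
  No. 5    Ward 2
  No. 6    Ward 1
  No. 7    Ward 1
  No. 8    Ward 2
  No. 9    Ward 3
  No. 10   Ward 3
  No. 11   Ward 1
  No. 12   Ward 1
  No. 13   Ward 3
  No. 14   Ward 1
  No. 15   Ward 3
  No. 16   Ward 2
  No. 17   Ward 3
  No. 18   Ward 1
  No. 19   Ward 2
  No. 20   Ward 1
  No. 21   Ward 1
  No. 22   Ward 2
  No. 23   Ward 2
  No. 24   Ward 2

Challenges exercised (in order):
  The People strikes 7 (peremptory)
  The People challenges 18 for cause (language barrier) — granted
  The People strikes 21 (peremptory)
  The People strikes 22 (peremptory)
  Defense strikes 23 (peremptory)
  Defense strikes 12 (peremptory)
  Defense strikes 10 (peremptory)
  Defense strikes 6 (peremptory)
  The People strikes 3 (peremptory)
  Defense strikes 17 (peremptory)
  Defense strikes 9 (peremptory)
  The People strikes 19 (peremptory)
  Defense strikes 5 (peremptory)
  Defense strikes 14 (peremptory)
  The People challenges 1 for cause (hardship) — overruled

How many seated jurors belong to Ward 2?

4

Removed: #3, #5, #6, #7, #9, #10, #12, #14, #17, #18, #19, #21, #22, #23.
Seated jurors 1–9: #1, #2, #4, #8, #11, #13, #15, #16, #20.
Of those, in Ward 2: #1, #4, #8, #16 → 4.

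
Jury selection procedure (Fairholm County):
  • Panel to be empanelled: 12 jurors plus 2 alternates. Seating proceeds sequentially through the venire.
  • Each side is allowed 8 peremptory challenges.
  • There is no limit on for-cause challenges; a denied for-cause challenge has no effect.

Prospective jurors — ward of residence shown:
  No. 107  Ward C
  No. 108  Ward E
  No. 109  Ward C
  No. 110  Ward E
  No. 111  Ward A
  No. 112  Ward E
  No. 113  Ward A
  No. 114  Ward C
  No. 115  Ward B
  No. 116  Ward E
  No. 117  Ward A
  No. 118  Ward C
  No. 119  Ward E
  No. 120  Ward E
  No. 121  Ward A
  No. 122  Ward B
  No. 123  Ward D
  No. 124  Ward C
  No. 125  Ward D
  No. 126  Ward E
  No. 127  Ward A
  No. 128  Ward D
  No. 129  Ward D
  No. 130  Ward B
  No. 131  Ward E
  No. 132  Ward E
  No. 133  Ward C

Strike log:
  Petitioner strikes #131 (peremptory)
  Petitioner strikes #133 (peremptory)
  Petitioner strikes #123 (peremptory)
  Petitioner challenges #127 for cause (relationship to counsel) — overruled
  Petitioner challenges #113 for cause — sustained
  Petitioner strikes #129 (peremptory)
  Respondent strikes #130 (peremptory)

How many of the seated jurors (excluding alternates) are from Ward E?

5

Removed: #113, #123, #129, #130, #131, #133.
Seated jurors 1–12: #107, #108, #109, #110, #111, #112, #114, #115, #116, #117, #118, #119 (alternates #120, #121 not counted).
Of those, in Ward E: #108, #110, #112, #116, #119 → 5.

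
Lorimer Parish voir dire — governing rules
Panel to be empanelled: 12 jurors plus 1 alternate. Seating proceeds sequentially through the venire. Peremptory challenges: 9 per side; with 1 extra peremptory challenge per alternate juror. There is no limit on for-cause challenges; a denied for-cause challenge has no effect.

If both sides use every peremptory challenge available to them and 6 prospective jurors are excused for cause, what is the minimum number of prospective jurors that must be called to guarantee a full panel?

39

Seats to fill: 12 + 1 alternates = 13.
Peremptories: 9 + 1×1 = 10 per side × 2 sides = 20.
For-cause removals: 6.
Minimum venire: 13 + 20 + 6 = 39.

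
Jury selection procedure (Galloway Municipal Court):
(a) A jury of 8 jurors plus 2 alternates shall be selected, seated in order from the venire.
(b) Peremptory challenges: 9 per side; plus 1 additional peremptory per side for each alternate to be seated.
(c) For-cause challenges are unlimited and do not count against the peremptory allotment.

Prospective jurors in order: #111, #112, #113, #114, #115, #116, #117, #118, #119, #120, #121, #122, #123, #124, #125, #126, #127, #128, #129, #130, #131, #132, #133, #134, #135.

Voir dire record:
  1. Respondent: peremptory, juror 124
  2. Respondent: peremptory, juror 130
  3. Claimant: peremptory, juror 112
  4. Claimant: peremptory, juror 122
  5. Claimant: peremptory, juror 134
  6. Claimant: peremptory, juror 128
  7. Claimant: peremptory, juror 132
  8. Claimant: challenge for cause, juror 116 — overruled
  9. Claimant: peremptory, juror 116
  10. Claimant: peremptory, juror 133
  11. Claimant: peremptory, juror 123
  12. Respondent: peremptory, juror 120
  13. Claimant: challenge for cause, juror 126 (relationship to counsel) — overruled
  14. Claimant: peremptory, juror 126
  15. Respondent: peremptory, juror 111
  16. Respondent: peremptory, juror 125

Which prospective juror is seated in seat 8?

127

Removed: #111, #112, #116, #120, #122, #123, #124, #125, #126, #128, #130, #132, #133, #134.
Seating in order: seats 1–8 → #113, #114, #115, #117, #118, #119, #121, #127; alternates → #129, #131.
So seat 8 is #127.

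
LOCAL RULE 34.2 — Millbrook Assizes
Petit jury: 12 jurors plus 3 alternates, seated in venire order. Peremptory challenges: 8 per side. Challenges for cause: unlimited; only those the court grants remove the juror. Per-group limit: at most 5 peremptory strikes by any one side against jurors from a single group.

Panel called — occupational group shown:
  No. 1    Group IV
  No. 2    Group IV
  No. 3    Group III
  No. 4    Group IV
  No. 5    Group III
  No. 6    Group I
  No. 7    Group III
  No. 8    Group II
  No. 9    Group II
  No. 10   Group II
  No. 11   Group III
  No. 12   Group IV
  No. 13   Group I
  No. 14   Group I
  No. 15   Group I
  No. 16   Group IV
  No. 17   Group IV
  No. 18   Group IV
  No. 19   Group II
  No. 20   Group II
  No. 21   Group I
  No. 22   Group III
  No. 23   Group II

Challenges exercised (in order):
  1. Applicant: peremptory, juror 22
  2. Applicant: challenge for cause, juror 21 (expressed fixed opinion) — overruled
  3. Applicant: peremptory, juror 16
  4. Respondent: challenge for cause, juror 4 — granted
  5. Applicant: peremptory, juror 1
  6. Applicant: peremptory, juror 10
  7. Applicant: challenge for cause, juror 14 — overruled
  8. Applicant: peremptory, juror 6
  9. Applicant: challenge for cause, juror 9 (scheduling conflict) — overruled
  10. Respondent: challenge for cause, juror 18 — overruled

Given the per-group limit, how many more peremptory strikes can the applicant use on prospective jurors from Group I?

Applicant peremptories so far: #22, #16, #1, #10, #6 — 5 of 8 used, 3 left overall.
Against Group I: #6 — 1 used; per-group cap 5 leaves 4.
Binding limit: min(3, 4) = 3.

3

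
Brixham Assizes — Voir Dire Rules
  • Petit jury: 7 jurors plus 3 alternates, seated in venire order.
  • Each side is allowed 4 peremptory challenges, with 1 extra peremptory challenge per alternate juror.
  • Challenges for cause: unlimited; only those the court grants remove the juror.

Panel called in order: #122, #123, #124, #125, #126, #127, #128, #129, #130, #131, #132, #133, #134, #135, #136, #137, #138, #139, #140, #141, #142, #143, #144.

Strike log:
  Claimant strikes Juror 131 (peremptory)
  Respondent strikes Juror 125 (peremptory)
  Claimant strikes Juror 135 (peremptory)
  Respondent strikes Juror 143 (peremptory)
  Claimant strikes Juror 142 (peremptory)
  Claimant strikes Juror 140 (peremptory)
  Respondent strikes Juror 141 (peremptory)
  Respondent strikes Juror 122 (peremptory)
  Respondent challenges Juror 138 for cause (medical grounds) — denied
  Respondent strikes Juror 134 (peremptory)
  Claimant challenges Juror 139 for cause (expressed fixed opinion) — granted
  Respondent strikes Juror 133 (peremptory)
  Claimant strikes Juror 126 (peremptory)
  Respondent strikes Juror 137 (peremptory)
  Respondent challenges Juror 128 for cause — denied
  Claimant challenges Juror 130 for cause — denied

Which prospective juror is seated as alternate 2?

138

Removed: #122, #125, #126, #131, #133, #134, #135, #137, #139, #140, #141, #142, #143. (#128, #130, #138 stay — for-cause denied.)
Seating in order: seats 1–7 → #123, #124, #127, #128, #129, #130, #132; alternates → #136, #138, #144.
So alternate 2 is #138.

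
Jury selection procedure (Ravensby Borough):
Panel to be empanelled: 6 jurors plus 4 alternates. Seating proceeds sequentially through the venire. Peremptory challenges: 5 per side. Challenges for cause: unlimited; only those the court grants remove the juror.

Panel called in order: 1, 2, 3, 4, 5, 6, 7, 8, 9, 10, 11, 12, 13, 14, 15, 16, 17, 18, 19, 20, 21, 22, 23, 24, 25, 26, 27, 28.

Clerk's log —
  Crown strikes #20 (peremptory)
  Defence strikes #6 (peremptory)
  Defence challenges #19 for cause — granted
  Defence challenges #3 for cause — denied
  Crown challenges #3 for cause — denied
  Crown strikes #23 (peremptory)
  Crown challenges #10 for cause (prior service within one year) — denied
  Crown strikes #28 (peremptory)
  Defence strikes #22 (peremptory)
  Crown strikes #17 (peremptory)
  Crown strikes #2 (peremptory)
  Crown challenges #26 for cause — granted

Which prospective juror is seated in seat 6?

8

Removed: #2, #6, #17, #19, #20, #22, #23, #26, #28. (#3, #10 stay — for-cause denied.)
Seating in order: seats 1–6 → #1, #3, #4, #5, #7, #8; alternates → #9, #10, #11, #12.
So seat 6 is #8.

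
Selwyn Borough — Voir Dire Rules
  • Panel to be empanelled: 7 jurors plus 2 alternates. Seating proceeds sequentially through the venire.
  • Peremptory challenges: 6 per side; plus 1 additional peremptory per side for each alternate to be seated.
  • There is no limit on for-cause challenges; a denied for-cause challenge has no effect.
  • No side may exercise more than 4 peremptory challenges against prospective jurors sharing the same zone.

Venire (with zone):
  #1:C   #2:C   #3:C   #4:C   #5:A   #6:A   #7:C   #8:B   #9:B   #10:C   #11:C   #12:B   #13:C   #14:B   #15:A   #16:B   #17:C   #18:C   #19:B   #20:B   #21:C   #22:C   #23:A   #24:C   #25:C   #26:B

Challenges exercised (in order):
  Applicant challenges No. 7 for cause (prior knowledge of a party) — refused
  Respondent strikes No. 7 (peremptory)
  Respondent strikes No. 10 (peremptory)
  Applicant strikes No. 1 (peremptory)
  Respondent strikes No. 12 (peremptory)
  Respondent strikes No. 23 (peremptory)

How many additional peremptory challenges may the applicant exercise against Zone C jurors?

3

Applicant peremptories so far: #1 — 1 of 8 used, 7 left overall.
Against Zone C: #1 — 1 used; per-zone cap 4 leaves 3.
Binding limit: min(7, 3) = 3.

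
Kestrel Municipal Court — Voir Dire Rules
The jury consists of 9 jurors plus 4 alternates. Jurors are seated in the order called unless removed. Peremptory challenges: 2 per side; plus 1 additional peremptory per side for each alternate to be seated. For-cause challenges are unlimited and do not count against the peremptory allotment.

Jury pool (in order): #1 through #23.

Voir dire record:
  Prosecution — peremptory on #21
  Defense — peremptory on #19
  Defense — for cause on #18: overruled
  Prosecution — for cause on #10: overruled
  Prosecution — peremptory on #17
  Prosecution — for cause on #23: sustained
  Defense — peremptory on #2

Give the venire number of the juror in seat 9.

10

Removed: #2, #17, #19, #21, #23. (#10, #18 stay — for-cause denied.)
Filling seats in venire order through position 9: #1, #3, #4, #5, #6, #7, #8, #9, #10.
So seat 9 is #10.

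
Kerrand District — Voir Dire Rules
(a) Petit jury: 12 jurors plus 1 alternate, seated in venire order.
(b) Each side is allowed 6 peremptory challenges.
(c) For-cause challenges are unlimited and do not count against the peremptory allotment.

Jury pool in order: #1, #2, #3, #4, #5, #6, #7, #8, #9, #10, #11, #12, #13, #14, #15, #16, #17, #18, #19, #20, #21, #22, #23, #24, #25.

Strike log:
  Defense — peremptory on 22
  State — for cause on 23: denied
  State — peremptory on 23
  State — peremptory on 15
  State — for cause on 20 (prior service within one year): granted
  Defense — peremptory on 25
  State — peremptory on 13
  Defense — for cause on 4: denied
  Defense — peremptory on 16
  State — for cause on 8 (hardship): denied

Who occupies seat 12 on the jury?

12

Removed: #13, #15, #16, #20, #22, #23, #25. (#4, #8 stay — for-cause denied.)
Seating in order: seats 1–12 → #1, #2, #3, #4, #5, #6, #7, #8, #9, #10, #11, #12; alternates → #14.
So seat 12 is #12.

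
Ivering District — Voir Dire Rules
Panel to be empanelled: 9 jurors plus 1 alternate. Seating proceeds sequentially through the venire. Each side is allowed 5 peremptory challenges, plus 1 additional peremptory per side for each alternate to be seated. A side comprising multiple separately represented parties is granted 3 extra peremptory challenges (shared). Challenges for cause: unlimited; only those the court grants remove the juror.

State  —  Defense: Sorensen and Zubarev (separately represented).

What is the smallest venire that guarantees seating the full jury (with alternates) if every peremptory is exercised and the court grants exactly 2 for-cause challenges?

Seats to fill: 9 + 1 alternates = 10.
Peremptories — State: 5 + 1×1 = 6; Defense: 5 + 1×1 + 3 = 9; total 15.
For-cause removals: 2.
Minimum venire: 10 + 15 + 2 = 27.

27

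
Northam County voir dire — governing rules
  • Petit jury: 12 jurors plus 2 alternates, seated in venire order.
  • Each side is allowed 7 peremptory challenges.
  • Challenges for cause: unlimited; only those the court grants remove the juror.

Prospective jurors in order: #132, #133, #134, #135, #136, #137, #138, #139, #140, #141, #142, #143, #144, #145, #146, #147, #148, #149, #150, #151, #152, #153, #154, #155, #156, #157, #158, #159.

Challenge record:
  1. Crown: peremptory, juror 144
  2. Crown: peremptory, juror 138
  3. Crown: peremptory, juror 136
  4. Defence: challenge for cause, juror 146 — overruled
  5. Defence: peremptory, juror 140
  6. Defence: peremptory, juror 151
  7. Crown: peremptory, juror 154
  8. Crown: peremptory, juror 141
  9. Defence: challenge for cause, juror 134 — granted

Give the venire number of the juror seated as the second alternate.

Removed: #134, #136, #138, #140, #141, #144, #151, #154. (#146 stays — for-cause denied.)
Seating in order: seats 1–12 → #132, #133, #135, #137, #139, #142, #143, #145, #146, #147, #148, #149; alternates → #150, #152.
So alternate 2 is #152.

152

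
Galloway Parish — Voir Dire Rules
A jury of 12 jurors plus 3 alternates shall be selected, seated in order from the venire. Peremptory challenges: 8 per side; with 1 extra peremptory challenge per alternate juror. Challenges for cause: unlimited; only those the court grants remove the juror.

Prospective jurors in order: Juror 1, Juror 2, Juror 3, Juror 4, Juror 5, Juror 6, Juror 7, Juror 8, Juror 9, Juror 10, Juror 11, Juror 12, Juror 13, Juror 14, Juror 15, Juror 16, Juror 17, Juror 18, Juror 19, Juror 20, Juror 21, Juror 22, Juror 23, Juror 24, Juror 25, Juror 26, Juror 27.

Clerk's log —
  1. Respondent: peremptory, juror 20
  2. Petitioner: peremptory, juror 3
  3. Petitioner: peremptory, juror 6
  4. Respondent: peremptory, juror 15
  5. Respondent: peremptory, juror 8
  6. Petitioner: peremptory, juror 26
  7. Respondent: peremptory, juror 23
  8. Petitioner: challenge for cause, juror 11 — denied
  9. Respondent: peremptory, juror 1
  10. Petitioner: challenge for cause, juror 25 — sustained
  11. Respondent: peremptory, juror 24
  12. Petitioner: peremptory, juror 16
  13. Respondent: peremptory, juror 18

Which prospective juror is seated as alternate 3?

Removed: #1, #3, #6, #8, #15, #16, #18, #20, #23, #24, #25, #26. (#11 stays — for-cause denied.)
Filling seats in venire order through position 15: #2, #4, #5, #7, #9, #10, #11, #12, #13, #14, #17, #19, #21, #22, #27.
So alternate 3 is #27.

27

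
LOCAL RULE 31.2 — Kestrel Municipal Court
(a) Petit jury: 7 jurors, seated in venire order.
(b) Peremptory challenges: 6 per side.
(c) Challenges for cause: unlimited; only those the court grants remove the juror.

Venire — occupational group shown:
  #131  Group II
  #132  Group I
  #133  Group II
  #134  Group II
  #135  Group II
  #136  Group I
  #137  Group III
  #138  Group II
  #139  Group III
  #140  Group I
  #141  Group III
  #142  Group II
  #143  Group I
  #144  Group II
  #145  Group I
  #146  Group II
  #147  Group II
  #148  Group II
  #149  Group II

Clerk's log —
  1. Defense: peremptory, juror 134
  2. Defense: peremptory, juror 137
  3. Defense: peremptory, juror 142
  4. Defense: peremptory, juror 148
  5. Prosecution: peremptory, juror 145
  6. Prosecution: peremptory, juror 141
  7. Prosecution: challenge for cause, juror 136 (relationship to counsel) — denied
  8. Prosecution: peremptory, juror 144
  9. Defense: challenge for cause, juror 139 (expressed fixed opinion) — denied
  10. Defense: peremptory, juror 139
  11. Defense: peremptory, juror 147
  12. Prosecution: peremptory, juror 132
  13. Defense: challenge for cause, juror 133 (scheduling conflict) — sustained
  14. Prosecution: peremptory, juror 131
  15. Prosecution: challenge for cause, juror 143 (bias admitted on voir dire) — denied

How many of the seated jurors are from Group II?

Removed: #131, #132, #133, #134, #137, #139, #141, #142, #144, #145, #147, #148.
Seated jurors 1–7: #135, #136, #138, #140, #143, #146, #149.
Of those, in Group II: #135, #138, #146, #149 → 4.

4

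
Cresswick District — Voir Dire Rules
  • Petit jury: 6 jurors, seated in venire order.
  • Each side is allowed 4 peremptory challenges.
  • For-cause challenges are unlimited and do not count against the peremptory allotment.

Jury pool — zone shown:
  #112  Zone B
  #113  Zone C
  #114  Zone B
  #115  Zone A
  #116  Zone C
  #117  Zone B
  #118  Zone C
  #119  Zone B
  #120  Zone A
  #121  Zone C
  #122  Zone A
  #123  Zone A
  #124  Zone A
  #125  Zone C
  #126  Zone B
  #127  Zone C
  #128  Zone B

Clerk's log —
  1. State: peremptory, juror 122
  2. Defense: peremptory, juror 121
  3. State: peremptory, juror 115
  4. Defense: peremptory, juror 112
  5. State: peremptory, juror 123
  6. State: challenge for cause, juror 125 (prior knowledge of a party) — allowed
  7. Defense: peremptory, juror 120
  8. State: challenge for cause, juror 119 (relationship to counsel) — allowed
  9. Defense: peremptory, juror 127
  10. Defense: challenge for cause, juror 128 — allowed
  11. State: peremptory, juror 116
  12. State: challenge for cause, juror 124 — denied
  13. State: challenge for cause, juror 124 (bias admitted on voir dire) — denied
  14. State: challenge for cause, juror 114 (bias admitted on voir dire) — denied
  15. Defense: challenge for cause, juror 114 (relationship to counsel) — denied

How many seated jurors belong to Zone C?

2

Removed: #112, #115, #116, #119, #120, #121, #122, #123, #125, #127, #128.
Seated jurors 1–6: #113, #114, #117, #118, #124, #126.
Of those, in Zone C: #113, #118 → 2.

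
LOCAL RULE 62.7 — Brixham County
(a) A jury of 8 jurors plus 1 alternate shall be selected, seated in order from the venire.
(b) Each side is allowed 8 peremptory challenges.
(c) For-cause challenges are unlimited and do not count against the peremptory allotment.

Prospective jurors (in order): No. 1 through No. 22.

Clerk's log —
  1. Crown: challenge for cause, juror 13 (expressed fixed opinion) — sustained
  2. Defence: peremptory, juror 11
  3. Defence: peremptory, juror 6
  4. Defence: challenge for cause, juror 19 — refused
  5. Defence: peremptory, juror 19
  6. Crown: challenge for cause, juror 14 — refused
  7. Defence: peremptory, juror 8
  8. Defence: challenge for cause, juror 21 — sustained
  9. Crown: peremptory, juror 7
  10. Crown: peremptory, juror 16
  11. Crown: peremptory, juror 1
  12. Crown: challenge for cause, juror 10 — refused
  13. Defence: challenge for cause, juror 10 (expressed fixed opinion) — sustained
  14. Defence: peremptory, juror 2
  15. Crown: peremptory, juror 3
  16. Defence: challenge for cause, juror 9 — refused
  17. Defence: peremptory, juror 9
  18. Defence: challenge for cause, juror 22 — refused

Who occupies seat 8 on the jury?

Removed: #1, #2, #3, #6, #7, #8, #9, #10, #11, #13, #16, #19, #21. (#14, #22 stay — for-cause denied.)
Filling seats in venire order through position 8: #4, #5, #12, #14, #15, #17, #18, #20.
So seat 8 is #20.

20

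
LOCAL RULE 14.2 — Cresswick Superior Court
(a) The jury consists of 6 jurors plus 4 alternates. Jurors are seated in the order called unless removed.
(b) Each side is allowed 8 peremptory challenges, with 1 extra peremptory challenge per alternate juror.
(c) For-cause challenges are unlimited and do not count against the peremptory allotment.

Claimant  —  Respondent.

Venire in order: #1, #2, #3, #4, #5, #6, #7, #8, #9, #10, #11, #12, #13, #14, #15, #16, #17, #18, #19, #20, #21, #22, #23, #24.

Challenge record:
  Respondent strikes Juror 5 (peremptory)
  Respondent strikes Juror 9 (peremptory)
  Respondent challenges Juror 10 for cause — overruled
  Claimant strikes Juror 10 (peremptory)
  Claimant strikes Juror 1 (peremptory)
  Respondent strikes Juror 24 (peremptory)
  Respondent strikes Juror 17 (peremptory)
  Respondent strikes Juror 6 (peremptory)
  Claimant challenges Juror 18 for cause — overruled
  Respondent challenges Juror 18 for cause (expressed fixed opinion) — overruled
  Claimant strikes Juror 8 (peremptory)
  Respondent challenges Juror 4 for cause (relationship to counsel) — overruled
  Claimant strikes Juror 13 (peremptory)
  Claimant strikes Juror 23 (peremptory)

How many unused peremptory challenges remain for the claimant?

Claimant allotment: 8 base + 1 × 4 alternates = 12.
Claimant peremptories used: #10, #1, #8, #13, #23 — 5 (the for-cause on #18 doesn't count).
Remaining: 12 − 5 = 7.

7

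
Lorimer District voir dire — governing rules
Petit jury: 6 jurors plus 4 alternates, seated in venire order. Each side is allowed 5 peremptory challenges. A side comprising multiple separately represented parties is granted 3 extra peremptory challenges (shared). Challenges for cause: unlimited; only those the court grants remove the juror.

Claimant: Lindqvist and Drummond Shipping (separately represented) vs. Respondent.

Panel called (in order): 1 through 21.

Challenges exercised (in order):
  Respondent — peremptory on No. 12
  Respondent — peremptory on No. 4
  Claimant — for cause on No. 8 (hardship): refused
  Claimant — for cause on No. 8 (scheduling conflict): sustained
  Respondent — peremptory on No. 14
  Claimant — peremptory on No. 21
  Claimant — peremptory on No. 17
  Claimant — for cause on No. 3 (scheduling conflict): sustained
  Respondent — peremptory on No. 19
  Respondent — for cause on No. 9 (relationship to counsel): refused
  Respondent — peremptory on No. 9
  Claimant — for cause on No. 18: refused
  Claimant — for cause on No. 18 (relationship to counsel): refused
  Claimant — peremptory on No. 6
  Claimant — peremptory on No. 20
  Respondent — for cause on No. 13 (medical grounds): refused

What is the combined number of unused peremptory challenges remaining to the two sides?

4

Claimant allotment: 5 base + 3 multi-party = 8. Respondent allotment: 5.
Claimant peremptories used: #21, #17, #6, #20 — 4 (for-cause on #8, #8, #3, #18, #18 don't count).
Respondent peremptories used: #12, #4, #14, #19, #9 — 5 (for-cause on #9, #13 don't count).
Remaining: (8 − 4) + (5 − 5) = 4.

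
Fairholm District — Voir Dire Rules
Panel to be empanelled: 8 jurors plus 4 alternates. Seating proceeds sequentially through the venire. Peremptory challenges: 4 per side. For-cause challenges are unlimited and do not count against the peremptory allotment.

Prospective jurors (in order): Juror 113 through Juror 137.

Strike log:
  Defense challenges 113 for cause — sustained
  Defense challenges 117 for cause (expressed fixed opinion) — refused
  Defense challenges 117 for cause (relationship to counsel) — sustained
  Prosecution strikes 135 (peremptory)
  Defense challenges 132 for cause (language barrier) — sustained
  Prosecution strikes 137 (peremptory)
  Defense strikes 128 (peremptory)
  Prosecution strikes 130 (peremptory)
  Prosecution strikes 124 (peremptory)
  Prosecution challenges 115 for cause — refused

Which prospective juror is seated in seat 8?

122

Removed: #113, #117, #124, #128, #130, #132, #135, #137. (#115 stays — for-cause denied.)
Seating in order: seats 1–8 → #114, #115, #116, #118, #119, #120, #121, #122; alternates → #123, #125, #126, #127.
So seat 8 is #122.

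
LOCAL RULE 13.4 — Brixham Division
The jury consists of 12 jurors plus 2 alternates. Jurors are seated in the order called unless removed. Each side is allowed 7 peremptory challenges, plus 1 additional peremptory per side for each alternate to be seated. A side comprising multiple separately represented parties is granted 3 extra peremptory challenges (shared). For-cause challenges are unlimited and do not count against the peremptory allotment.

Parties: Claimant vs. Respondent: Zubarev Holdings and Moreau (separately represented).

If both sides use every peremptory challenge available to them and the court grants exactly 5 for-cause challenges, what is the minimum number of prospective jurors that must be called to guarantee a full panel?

40

Seats to fill: 12 + 2 alternates = 14.
Peremptories — Claimant: 7 + 1×2 = 9; Respondent: 7 + 1×2 + 3 = 12; total 21.
For-cause removals: 5.
Minimum venire: 14 + 21 + 5 = 40.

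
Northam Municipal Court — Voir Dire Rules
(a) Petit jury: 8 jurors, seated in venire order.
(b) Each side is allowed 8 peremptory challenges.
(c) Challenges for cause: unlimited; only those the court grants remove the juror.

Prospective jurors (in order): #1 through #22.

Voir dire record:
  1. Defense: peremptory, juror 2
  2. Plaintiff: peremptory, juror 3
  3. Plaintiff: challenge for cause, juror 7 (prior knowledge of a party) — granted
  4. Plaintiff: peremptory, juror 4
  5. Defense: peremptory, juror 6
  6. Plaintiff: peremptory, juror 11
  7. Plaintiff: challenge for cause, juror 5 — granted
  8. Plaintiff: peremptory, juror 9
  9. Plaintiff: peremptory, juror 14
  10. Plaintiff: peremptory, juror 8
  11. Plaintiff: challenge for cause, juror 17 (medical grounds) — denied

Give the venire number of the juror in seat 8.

Removed: #2, #3, #4, #5, #6, #7, #8, #9, #11, #14. (#17 stays — for-cause denied.)
Filling seats in venire order through position 8: #1, #10, #12, #13, #15, #16, #17, #18.
So seat 8 is #18.

18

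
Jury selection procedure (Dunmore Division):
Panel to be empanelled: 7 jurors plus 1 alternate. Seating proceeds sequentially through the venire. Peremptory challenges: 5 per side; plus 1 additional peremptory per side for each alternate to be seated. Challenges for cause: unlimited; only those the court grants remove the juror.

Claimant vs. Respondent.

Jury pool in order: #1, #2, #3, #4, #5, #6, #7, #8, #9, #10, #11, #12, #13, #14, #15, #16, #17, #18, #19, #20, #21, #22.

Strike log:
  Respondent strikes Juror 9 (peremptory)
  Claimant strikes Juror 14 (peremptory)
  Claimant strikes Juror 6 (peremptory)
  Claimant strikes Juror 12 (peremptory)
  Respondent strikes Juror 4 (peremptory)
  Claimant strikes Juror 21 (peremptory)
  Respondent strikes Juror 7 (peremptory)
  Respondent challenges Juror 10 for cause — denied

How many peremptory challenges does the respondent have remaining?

Respondent allotment: 5 base + 1 × 1 alternate = 6.
Respondent peremptories used: #9, #4, #7 — 3 (the for-cause on #10 doesn't count).
Remaining: 6 − 3 = 3.

3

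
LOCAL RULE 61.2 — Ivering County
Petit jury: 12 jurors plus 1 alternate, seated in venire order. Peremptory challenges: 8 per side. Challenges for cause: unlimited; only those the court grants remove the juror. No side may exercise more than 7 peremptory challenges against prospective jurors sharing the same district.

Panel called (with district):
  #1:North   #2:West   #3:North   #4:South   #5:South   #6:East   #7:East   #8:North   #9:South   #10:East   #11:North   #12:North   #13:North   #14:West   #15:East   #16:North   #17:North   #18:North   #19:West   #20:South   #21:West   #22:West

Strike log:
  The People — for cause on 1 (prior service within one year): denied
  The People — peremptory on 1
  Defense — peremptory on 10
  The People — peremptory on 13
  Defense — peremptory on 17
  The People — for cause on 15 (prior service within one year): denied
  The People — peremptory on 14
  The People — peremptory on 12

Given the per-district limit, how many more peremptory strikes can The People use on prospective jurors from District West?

4

The People peremptories so far: #1, #13, #14, #12 — 4 of 8 used, 4 left overall.
Against District West: #14 — 1 used; per-district cap 7 leaves 6.
Binding limit: min(4, 6) = 4.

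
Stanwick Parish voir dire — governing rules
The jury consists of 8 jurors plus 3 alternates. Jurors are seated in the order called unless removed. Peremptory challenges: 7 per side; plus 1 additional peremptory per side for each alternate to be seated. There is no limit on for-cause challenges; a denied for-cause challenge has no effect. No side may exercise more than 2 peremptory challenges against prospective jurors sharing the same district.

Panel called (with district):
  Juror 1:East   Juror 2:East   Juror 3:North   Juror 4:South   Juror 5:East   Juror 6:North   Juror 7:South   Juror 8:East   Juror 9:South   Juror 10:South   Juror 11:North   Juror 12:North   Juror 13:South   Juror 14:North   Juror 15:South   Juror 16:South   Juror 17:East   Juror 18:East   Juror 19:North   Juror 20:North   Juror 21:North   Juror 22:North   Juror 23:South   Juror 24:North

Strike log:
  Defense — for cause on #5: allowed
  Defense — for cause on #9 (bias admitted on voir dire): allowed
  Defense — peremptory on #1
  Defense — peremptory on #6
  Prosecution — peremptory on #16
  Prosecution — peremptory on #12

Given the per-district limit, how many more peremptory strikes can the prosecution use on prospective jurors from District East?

2

Prosecution peremptories so far: #16, #12 — 2 of 10 used, 8 left overall.
Against District East: none yet — per-district cap 2 leaves 2.
Binding limit: min(8, 2) = 2.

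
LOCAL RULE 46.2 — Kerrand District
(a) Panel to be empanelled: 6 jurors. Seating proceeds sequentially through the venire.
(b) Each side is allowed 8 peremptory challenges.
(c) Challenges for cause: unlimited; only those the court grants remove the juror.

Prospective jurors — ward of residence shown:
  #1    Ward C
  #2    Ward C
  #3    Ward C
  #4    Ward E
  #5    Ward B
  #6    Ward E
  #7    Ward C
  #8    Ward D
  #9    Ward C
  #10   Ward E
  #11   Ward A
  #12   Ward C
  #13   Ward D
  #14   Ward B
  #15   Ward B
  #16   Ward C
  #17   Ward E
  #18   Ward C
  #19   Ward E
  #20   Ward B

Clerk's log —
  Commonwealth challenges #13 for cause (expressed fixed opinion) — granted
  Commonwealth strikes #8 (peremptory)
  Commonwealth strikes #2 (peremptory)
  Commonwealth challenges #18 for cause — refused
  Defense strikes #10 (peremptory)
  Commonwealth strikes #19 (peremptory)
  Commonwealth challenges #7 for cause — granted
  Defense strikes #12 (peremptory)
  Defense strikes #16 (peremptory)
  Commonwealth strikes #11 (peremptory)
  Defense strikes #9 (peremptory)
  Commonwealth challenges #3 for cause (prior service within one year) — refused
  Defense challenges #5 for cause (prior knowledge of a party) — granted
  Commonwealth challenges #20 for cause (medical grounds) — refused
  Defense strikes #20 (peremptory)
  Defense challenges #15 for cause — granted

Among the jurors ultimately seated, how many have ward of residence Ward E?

3

Removed: #2, #5, #7, #8, #9, #10, #11, #12, #13, #15, #16, #19, #20.
Seated jurors 1–6: #1, #3, #4, #6, #14, #17.
Of those, in Ward E: #4, #6, #17 → 3.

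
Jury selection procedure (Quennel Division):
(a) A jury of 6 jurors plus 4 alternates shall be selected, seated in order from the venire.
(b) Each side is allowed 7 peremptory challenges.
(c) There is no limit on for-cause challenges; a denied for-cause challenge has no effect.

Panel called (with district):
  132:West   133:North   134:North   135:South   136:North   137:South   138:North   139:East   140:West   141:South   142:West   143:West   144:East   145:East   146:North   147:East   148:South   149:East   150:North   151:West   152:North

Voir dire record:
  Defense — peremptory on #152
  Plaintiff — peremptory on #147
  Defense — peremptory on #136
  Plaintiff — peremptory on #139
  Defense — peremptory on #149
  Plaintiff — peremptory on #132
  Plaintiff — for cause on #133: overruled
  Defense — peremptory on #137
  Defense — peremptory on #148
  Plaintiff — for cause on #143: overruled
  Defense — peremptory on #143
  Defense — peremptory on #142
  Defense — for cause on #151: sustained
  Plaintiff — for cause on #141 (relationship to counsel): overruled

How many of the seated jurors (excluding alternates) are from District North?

3

Removed: #132, #136, #137, #139, #142, #143, #147, #148, #149, #151, #152.
Seated jurors 1–6: #133, #134, #135, #138, #140, #141 (alternates #144, #145, #146, #150 not counted).
Of those, in District North: #133, #134, #138 → 3.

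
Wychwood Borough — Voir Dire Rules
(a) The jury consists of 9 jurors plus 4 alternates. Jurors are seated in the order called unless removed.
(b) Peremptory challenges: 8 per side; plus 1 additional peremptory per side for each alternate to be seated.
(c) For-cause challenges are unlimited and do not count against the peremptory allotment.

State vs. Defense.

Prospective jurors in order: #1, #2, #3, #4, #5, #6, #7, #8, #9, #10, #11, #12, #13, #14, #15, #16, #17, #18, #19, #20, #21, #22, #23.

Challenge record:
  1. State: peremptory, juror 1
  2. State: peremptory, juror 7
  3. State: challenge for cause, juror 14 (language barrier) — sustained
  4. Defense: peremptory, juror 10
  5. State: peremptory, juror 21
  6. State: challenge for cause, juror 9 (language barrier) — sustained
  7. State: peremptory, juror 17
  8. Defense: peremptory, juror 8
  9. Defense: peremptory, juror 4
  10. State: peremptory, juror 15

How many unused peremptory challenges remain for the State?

7

State allotment: 8 base + 1 × 4 alternates = 12.
State peremptories used: #1, #7, #21, #17, #15 — 5 (for-cause on #14, #9 don't count).
Remaining: 12 − 5 = 7.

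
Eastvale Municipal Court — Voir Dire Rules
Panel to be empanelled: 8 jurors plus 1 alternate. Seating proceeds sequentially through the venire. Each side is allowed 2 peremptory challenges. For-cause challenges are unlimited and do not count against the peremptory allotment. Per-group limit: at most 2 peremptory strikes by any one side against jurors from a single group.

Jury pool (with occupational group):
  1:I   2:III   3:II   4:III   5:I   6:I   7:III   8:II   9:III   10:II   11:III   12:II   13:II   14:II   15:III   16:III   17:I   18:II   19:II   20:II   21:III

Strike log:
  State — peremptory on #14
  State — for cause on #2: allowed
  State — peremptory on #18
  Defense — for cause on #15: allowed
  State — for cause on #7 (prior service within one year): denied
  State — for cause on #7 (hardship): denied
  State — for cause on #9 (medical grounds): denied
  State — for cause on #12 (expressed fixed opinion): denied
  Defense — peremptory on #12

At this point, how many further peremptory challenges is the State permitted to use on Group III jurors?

State peremptories so far: #14, #18 — 2 of 2 used, 0 left overall.
Against Group III: none yet — per-group cap 2 leaves 2.
Binding limit: min(0, 2) = 0.

0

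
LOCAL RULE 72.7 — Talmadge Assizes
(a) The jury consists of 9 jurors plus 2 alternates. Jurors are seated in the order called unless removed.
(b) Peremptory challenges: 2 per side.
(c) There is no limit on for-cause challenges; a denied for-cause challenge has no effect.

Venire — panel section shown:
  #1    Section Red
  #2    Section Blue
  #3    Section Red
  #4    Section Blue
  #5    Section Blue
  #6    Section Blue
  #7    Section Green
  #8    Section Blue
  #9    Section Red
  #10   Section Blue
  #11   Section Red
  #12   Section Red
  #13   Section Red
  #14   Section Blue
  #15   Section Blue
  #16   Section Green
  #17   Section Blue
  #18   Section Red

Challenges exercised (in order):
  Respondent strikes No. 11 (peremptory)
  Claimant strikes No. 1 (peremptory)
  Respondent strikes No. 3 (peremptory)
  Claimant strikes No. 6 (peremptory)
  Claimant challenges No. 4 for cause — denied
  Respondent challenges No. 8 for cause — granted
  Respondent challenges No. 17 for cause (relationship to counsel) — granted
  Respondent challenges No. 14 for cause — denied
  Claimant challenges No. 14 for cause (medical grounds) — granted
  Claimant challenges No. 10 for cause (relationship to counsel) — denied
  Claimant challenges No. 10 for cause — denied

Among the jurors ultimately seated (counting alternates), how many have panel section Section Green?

2

Removed: #1, #3, #6, #8, #11, #14, #17.
Seated (11 incl. alternates): #2, #4, #5, #7, #9, #10, #12, #13, #15, #16, #18.
Of those, in Section Green: #7, #16 → 2.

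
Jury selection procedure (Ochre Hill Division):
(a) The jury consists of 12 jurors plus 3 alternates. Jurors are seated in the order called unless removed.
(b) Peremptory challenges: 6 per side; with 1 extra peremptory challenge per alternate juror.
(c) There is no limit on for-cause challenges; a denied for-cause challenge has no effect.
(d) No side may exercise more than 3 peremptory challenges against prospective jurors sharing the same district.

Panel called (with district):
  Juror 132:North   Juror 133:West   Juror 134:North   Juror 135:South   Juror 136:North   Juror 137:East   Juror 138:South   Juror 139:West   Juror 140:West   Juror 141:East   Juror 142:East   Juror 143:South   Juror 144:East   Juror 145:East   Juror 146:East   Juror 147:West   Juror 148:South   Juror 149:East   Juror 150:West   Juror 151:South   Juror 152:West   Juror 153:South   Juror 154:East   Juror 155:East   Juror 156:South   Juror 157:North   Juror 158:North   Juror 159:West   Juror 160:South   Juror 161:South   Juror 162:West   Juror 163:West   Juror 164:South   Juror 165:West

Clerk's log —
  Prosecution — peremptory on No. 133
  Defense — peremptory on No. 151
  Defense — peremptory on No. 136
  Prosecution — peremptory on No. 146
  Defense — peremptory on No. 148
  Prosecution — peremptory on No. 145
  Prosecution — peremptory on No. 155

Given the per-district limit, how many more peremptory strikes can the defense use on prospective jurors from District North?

Defense peremptories so far: #151, #136, #148 — 3 of 9 used, 6 left overall.
Against District North: #136 — 1 used; per-district cap 3 leaves 2.
Binding limit: min(6, 2) = 2.

2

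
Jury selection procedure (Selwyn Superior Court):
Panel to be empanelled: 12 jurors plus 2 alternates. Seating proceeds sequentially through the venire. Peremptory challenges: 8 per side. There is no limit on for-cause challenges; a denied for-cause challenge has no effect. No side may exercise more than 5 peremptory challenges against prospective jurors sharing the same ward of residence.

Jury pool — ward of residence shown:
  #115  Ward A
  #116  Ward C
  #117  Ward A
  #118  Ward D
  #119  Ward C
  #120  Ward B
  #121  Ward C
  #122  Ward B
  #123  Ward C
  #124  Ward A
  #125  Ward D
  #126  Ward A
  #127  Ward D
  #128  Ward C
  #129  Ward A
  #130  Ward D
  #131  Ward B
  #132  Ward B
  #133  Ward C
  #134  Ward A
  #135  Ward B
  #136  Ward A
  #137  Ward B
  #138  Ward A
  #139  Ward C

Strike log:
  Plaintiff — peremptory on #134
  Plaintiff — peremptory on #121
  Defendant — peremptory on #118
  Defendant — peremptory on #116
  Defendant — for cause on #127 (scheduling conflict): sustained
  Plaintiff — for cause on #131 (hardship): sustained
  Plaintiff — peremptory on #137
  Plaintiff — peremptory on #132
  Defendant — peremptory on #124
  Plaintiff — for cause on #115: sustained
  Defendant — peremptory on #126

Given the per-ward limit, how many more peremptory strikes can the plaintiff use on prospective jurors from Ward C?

Plaintiff peremptories so far: #134, #121, #137, #132 — 4 of 8 used, 4 left overall.
Against Ward C: #121 — 1 used; per-ward cap 5 leaves 4.
Binding limit: min(4, 4) = 4.

4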